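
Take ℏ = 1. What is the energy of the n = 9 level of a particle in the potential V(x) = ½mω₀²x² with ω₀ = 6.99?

The oscillator eigenvalues are E_n = ℏω₀(n + ½), so E_9 = 6.99 × 9.5 = 66.41.

E = 66.4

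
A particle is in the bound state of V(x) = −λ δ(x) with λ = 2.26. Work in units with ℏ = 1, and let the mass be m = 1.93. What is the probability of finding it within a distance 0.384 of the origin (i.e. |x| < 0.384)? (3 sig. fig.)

The normalised bound state is ψ = √κ e^{−κ|x|} with κ = mλ/ℏ² = 4.362.
P(|x| < d) = ∫_{−d}^{d} κ e^{−2κ|x|} dx = 1 − e^{−2κd} = 1 − e^{−3.350} = 0.9649.

P = 0.965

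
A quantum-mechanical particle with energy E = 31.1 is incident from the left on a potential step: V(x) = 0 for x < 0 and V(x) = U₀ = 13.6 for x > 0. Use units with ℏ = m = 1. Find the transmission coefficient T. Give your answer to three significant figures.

On each side the TISE gives plane waves with k = √(2m(E − V))/ℏ: k₁ = √(2·1·31.1) = 7.887, k₂ = √(2·1·17.5) = 5.916.
Matching ψ and ψ′ at x = 0 gives r = (k₁ − k₂)/(k₁ + k₂), so R = r² = 0.02038 and T = 1 − R = 0.9796.

T = 0.980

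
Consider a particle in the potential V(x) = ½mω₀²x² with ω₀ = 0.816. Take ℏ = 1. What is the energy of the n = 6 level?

E = 5.30

Using E_n = (n + ½)ℏω₀: E_6 = 6.5 × 0.816 = 5.304.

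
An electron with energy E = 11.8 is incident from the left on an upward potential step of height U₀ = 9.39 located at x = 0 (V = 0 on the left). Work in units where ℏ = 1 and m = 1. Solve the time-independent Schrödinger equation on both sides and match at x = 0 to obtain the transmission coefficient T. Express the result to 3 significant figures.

T = 0.858

On each side the TISE gives plane waves with k = √(2m(E − V))/ℏ: k₁ = √(2·1·11.8) = 4.858, k₂ = √(2·1·2.41) = 2.195.
Matching ψ and ψ′ at x = 0 gives r = (k₁ − k₂)/(k₁ + k₂), so R = r² = 0.1425 and T = 1 − R = 0.8575.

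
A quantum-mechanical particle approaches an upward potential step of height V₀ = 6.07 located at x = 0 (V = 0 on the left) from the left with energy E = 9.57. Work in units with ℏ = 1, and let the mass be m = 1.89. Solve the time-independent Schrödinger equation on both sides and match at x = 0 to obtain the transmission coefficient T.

T = 0.939

The wavenumbers are k₁ = √(2mE)/ℏ = 6.015 on the left and k₂ = √(2m(E − V₀))/ℏ = 3.637 on the right.
Matching ψ and ψ′ at x = 0 gives r = (k₁ − k₂)/(k₁ + k₂), so R = r² = 0.06066 and T = 1 − R = 0.9393.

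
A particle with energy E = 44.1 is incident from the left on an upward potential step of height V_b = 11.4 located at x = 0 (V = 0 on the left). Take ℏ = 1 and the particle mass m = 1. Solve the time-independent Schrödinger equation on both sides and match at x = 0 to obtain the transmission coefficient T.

On each side the TISE gives plane waves with k = √(2m(E − V))/ℏ: k₁ = √(2·1·44.1) = 9.391, k₂ = √(2·1·32.7) = 8.087.
Continuity of ψ and ψ′ at the step yields the reflection amplitude r = (k₁ − k₂)/(k₁ + k₂) = 0.07463; thus R = |r|² = 0.005570, T = 0.9944.

T = 0.994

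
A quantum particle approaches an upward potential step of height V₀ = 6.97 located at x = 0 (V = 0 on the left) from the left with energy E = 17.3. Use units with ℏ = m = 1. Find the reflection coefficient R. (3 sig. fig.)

R = 0.0164

The wavenumbers are k₁ = √(2mE)/ℏ = 5.882 on the left and k₂ = √(2m(E − V₀))/ℏ = 4.545 on the right.
Matching ψ and ψ′ at x = 0 gives r = (k₁ − k₂)/(k₁ + k₂), so R = r² = 0.01644 and T = 1 − R = 0.9836.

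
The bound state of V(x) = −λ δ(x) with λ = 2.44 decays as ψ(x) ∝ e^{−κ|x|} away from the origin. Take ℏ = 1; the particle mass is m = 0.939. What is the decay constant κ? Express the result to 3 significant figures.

Integrating the TISE across x = 0 gives the cusp condition ψ'(0⁺) − ψ'(0⁻) = −(2mλ/ℏ²)ψ(0).
With ψ ∝ e^{−κ|x|} this yields −2κ = −2mλ/ℏ², so κ = mλ/ℏ² = 2.291.

κ = 2.29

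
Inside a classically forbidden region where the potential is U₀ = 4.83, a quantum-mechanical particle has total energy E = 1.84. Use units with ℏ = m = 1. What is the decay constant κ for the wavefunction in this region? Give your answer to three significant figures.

Since E < U₀ the TISE in this region is ψ'' = κ²ψ with κ = √(2m(U₀ − E))/ℏ.
κ = √(2 × 1 × 2.99) = 2.445.

κ = 2.45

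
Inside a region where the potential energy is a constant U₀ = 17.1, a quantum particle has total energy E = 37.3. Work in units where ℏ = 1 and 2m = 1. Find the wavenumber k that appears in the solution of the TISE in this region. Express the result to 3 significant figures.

k = 4.49

With E > U₀ the solution is oscillatory, ψ ∝ e^{±ikx} with k = √(2m(E − U₀))/ℏ.
k = √(2 × 0.5 × 20.2) = 4.494.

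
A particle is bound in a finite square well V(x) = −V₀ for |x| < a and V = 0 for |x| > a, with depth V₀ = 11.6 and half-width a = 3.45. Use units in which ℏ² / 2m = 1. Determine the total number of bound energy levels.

N = 8

Define the well-strength parameter z₀ = (a/ℏ)√(2mV₀) = 3.45 × √(2·0.5·11.6) = 11.75.
The even/odd transcendental equations gain one root per π/2 in z₀, giving N = 1 + ⌊2z₀/π⌋ = 1 + ⌊7.480⌋ = 8.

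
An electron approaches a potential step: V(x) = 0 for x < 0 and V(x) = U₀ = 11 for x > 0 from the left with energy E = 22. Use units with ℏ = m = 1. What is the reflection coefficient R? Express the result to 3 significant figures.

R = 0.0294

The wavenumbers are k₁ = √(2mE)/ℏ = 6.633 on the left and k₂ = √(2m(E − U₀))/ℏ = 4.690 on the right.
Matching ψ and ψ′ at x = 0 gives r = (k₁ − k₂)/(k₁ + k₂), so R = r² = 0.02944 and T = 1 − R = 0.9706.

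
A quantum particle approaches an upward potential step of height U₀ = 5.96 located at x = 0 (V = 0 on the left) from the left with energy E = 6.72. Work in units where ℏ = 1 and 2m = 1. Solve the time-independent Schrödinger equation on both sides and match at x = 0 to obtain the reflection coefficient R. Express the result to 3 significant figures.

On each side the TISE gives plane waves with k = √(2m(E − V))/ℏ: k₁ = √(2·½·6.72) = 2.592, k₂ = √(2·½·0.76) = 0.8718.
Continuity of ψ and ψ′ at the step yields the reflection amplitude r = (k₁ − k₂)/(k₁ + k₂) = 0.4967; thus R = |r|² = 0.2467, T = 0.7533.

R = 0.247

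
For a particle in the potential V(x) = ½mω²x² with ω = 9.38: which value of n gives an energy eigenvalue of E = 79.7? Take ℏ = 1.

E_n = ℏω(n + ½) ⇒ n = E/(ℏω) − ½ = 79.7/9.38 − 0.5 = 7.997 → n = 8.

n = 8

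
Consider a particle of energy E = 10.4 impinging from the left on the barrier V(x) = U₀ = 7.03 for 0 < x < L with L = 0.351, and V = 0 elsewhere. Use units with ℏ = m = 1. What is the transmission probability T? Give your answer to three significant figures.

T = 0.820

E > U₀: inside the barrier k₂ = √(2m(E − U₀))/ℏ = 2.596, k₂L = 0.9112.
Matching at both interfaces gives T⁻¹ = 1 + U₀² sin²(k₂L) / [4E(E − U₀)] = 1.220, hence T = 0.820.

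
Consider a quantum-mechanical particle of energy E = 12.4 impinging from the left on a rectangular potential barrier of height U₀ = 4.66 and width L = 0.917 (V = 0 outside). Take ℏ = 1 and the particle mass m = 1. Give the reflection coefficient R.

E > U₀: inside the barrier k₂ = √(2m(E − U₀))/ℏ = 3.934, k₂L = 3.608.
Matching at both interfaces gives T⁻¹ = 1 + U₀² sin²(k₂L) / [4E(E − U₀)] = 1.011, hence T = 0.989.
R = 1 − T = 0.0113.

R = 0.0113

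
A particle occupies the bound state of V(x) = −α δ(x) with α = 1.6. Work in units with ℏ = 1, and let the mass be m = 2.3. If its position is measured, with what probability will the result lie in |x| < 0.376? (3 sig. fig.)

The normalised bound state is ψ = √κ e^{−κ|x|} with κ = mα/ℏ² = 3.680.
P(|x| < d) = ∫_{−d}^{d} κ e^{−2κ|x|} dx = 1 − e^{−2κd} = 1 − e^{−2.767} = 0.9372.

P = 0.937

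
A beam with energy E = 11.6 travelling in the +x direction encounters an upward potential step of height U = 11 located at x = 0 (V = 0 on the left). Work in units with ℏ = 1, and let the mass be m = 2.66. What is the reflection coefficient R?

R = 0.396

On each side the TISE gives plane waves with k = √(2m(E − V))/ℏ: k₁ = √(2·2.66·11.6) = 7.856, k₂ = √(2·2.66·0.6) = 1.787.
Matching ψ and ψ′ at x = 0 gives r = (k₁ − k₂)/(k₁ + k₂), so R = r² = 0.3962 and T = 1 − R = 0.6038.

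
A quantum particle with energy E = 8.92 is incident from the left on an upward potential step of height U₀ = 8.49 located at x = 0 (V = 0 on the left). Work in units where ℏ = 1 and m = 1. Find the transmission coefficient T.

T = 0.590

The wavenumbers are k₁ = √(2mE)/ℏ = 4.224 on the left and k₂ = √(2m(E − U₀))/ℏ = 0.9274 on the right.
Matching ψ and ψ′ at x = 0 gives r = (k₁ − k₂)/(k₁ + k₂), so R = r² = 0.4095 and T = 1 − R = 0.5905.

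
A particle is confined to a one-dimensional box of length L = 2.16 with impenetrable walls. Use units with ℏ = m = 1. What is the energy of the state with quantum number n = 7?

The infinite-well eigenfunctions ψ_n = √(2/L) sin(nπx/L) vanish at both walls, giving E_n = n²π²ℏ²/(2mL²).
E_7 = 7² × π² / (2 × 1 × 2.16²) = 51.83.

E = 51.8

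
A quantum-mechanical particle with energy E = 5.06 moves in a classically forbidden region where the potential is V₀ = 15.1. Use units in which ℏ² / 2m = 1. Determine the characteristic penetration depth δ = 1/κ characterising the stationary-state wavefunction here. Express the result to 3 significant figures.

δ = 0.316

Since E < V₀ the TISE in this region is ψ'' = κ²ψ with κ = √(2m(V₀ − E))/ℏ.
κ = √(2 × 0.5 × 10.04) = 3.169. The penetration depth is δ = 1/κ = 0.316.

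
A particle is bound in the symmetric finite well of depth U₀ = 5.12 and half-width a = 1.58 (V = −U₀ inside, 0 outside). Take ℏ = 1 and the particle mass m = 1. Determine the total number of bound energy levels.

N = 4

Define the well-strength parameter z₀ = (a/ℏ)√(2mU₀) = 1.58 × √(2·1·5.12) = 5.056.
The even/odd transcendental equations gain one root per π/2 in z₀, giving N = 1 + ⌊2z₀/π⌋ = 1 + ⌊3.219⌋ = 4.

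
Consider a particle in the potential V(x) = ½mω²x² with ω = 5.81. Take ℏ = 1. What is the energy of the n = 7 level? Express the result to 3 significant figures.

E = 43.6

The oscillator eigenvalues are E_n = ℏω(n + ½), so E_7 = 5.81 × 7.5 = 43.58.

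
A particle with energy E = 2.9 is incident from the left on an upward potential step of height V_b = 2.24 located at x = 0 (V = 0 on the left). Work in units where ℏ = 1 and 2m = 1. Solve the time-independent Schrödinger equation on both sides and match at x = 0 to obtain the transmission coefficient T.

T = 0.875

On each side the TISE gives plane waves with k = √(2m(E − V))/ℏ: k₁ = √(2·½·2.9) = 1.703, k₂ = √(2·½·0.66) = 0.8124.
Matching ψ and ψ′ at x = 0 gives r = (k₁ − k₂)/(k₁ + k₂), so R = r² = 0.1253 and T = 1 − R = 0.8747.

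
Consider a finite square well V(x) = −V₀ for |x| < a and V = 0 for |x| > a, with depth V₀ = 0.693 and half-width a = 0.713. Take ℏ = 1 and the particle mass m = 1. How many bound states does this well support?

N = 1

The dimensionless depth is z₀ = a√(2mV₀)/ℏ = 0.713 × √(1.386) = 0.8394.
The even/odd transcendental equations gain one root per π/2 in z₀, giving N = 1 + ⌊2z₀/π⌋ = 1 + ⌊0.5344⌋ = 1.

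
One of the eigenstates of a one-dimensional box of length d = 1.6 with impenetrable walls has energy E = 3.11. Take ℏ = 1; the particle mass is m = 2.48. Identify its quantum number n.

From E_n = n²π²ℏ²/(2md²) invert to n = √(2md²E)/(πℏ).
n = (1.6/π) × √(2 × 2.48 × 3.11) = 2.000 → n = 2.

n = 2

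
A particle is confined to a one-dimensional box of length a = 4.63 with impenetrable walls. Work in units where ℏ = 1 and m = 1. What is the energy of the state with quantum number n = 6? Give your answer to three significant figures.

The infinite-well eigenfunctions ψ_n = √(2/a) sin(nπx/a) vanish at both walls, giving E_n = n²π²ℏ²/(2ma²).
E_6 = 6² × π² / (2 × 1 × 4.63²) = 8.287.

E = 8.29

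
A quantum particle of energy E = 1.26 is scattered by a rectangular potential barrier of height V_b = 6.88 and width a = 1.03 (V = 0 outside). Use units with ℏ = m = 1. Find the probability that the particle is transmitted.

Since E < V_b the interior solution is evanescent with decay constant κ = √(2m(V_b − E))/ℏ = 3.353.
κa = 3.453, sinh(κa) = 15.78.
Matching ψ, ψ′ at both faces gives T = [1 + V_b² sinh²(κa) / (4E(V_b − E))]⁻¹ = 1/417.4 = 0.00240.

T = 0.00240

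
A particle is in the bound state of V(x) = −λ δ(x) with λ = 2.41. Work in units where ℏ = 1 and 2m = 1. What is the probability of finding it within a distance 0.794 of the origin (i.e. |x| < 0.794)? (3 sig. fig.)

The normalised bound state is ψ = √κ e^{−κ|x|} with κ = mλ/ℏ² = 1.205.
P(|x| < d) = ∫_{−d}^{d} κ e^{−2κ|x|} dx = 1 − e^{−2κd} = 1 − e^{−1.914} = 0.8524.

P = 0.852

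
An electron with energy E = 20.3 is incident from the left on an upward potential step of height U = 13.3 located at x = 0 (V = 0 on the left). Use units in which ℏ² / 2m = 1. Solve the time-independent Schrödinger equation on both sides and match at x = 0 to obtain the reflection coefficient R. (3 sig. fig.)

R = 0.0676

The wavenumbers are k₁ = √(2mE)/ℏ = 4.506 on the left and k₂ = √(2m(E − U))/ℏ = 2.646 on the right.
Matching ψ and ψ′ at x = 0 gives r = (k₁ − k₂)/(k₁ + k₂), so R = r² = 0.06763 and T = 1 − R = 0.9324.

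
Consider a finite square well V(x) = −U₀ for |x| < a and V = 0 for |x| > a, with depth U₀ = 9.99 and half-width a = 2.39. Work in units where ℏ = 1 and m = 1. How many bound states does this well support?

N = 7

The dimensionless depth is z₀ = a√(2mU₀)/ℏ = 2.39 × √(19.98) = 10.68.
The even/odd transcendental equations gain one root per π/2 in z₀, giving N = 1 + ⌊2z₀/π⌋ = 1 + ⌊6.801⌋ = 7.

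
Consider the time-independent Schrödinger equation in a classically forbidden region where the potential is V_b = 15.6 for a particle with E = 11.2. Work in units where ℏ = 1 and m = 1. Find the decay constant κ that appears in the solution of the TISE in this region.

κ = 2.97

Since E < V_b the TISE in this region is ψ'' = κ²ψ with κ = √(2m(V_b − E))/ℏ.
κ = √(2 × 1 × 4.4) = 2.966.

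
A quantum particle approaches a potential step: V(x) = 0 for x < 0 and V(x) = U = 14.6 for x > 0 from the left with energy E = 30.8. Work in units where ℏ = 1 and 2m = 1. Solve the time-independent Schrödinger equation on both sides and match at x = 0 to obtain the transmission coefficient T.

T = 0.975

On each side the TISE gives plane waves with k = √(2m(E − V))/ℏ: k₁ = √(2·½·30.8) = 5.550, k₂ = √(2·½·16.2) = 4.025.
Continuity of ψ and ψ′ at the step yields the reflection amplitude r = (k₁ − k₂)/(k₁ + k₂) = 0.1593; thus R = |r|² = 0.02536, T = 0.9746.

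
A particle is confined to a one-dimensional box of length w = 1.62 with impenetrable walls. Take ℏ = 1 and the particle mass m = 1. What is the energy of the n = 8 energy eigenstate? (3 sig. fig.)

The infinite-well eigenfunctions ψ_n = √(2/w) sin(nπx/w) vanish at both walls, giving E_n = n²π²ℏ²/(2mw²).
E_8 = 8² × π² / (2 × 1 × 1.62²) = 120.3.

E = 120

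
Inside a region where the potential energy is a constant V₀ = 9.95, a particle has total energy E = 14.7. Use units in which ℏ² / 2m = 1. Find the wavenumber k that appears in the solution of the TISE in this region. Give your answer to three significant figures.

k = 2.18

With E > V₀ the solution is oscillatory, ψ ∝ e^{±ikx} with k = √(2m(E − V₀))/ℏ.
k = √(2 × 0.5 × 4.75) = 2.179.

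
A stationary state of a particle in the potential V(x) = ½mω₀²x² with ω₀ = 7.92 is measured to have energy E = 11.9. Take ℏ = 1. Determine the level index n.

E_n = ℏω₀(n + ½) ⇒ n = E/(ℏω₀) − ½ = 11.9/7.92 − 0.5 = 1.003 → n = 1.

n = 1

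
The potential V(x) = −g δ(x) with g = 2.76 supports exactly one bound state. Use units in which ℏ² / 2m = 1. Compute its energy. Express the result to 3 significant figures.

E = -1.90

For x ≠ 0 the bound state is ψ ∝ e^{−κ|x|}; integrating the TISE across the delta gives the cusp condition 2κ = 2mg/ℏ², so κ = 1.380.
Then E = −ℏ²κ²/(2m) = −mg²/(2ℏ²) = -1.904.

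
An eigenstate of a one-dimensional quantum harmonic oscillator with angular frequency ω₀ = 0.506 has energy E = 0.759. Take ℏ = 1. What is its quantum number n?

Invert E_n = (n + ½)ℏω₀: n = E/ℏω₀ − ½ = 1.000, so n = 1.

n = 1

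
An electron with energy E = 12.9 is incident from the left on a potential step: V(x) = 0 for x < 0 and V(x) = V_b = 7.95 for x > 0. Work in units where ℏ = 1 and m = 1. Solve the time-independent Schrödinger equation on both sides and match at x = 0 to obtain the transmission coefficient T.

T = 0.945

On each side the TISE gives plane waves with k = √(2m(E − V))/ℏ: k₁ = √(2·1·12.9) = 5.079, k₂ = √(2·1·4.95) = 3.146.
Continuity of ψ and ψ′ at the step yields the reflection amplitude r = (k₁ − k₂)/(k₁ + k₂) = 0.2350; thus R = |r|² = 0.05522, T = 0.9448.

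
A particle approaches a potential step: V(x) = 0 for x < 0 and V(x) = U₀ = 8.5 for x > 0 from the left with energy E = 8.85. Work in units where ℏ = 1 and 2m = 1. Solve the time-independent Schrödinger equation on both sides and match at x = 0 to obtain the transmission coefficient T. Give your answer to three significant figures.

T = 0.553

The wavenumbers are k₁ = √(2mE)/ℏ = 2.975 on the left and k₂ = √(2m(E − U₀))/ℏ = 0.5916 on the right.
Continuity of ψ and ψ′ at the step yields the reflection amplitude r = (k₁ − k₂)/(k₁ + k₂) = 0.6682; thus R = |r|² = 0.4465, T = 0.5535.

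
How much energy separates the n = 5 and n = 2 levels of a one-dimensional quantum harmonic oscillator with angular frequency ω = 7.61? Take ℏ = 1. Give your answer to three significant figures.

E_n = ℏω(n + ½), so ΔE = (5 − 2) ℏω = 3 × 7.61 = 22.83.

ΔE = 22.8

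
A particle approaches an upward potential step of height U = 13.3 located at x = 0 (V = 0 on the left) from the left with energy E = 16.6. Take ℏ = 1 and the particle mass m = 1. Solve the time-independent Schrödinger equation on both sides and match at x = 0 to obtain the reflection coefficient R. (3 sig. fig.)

On each side the TISE gives plane waves with k = √(2m(E − V))/ℏ: k₁ = √(2·1·16.6) = 5.762, k₂ = √(2·1·3.3) = 2.569.
Matching ψ and ψ′ at x = 0 gives r = (k₁ − k₂)/(k₁ + k₂), so R = r² = 0.1469 and T = 1 − R = 0.8531.

R = 0.147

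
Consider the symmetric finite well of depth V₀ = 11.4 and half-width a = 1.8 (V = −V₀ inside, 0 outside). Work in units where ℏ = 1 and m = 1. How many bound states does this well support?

N = 6

The dimensionless depth is z₀ = a√(2mV₀)/ℏ = 1.8 × √(22.80) = 8.595.
A new bound state (alternating even/odd) appears each time z₀ passes a multiple of π/2, so N = ⌊2z₀/π⌋ + 1 = ⌊5.472⌋ + 1 = 6.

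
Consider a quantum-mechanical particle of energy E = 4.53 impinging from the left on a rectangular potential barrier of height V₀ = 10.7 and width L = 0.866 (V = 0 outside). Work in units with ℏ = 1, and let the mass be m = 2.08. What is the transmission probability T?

Since E < V₀ the interior solution is evanescent with decay constant κ = √(2m(V₀ − E))/ℏ = 5.066.
κL = 4.387, sinh(κL) = 40.21.
The exact tunnelling result is T⁻¹ = 1 + V₀² sinh²(κL) / [4E(V₀ − E)] = 1657, so T = 0.000604.

T = 0.000604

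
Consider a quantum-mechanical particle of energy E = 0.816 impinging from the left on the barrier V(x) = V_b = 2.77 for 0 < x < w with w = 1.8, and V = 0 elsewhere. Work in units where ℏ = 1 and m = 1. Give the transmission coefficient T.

T = 0.00269

Since E < V_b the interior solution is evanescent with decay constant κ = √(2m(V_b − E))/ℏ = 1.977.
κw = 3.558, sinh(κw) = 17.54.
Matching ψ, ψ′ at both faces gives T = [1 + V_b² sinh²(κw) / (4E(V_b − E))]⁻¹ = 1/371.1 = 0.00269.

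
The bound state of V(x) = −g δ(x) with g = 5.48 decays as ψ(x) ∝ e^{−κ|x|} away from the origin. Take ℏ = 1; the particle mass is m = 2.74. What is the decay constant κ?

Integrate −(ℏ²/2m)ψ'' − gδ(x)ψ = Eψ from −ε to +ε: the ψ'' term gives ψ'(0⁺) − ψ'(0⁻) and the δ term gives −(2mg/ℏ²)ψ(0).
With ψ ∝ e^{−κ|x|} this yields −2κ = −2mg/ℏ², so κ = mg/ℏ² = 15.02.

κ = 15.0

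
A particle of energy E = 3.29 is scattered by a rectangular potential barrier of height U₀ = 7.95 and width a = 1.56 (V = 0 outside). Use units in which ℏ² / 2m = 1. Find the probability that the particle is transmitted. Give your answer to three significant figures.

Since E < U₀ the interior solution is evanescent with decay constant κ = √(2m(U₀ − E))/ℏ = 2.159.
κa = 3.368, sinh(κa) = 14.49.
The exact tunnelling result is T⁻¹ = 1 + U₀² sinh²(κa) / [4E(U₀ − E)] = 217.3, so T = 0.00460.

T = 0.00460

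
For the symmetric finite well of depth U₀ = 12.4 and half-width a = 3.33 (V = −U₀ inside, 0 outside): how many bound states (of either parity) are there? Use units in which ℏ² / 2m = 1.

Define the well-strength parameter z₀ = (a/ℏ)√(2mU₀) = 3.33 × √(2·0.5·12.4) = 11.73.
The even/odd transcendental equations gain one root per π/2 in z₀, giving N = 1 + ⌊2z₀/π⌋ = 1 + ⌊7.465⌋ = 8.

N = 8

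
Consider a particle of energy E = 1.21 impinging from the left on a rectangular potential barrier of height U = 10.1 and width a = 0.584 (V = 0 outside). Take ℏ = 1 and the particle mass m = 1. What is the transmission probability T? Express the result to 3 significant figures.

T = 0.0123

Since E < U the interior solution is evanescent with decay constant κ = √(2m(U − E))/ℏ = 4.217.
κa = 2.463, sinh(κa) = 5.825.
The exact tunnelling result is T⁻¹ = 1 + U² sinh²(κa) / [4E(U − E)] = 81.43, so T = 0.0123.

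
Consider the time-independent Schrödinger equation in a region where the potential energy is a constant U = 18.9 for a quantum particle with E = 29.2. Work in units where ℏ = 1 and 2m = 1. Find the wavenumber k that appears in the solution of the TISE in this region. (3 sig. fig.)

k = 3.21

With E > U the solution is oscillatory, ψ ∝ e^{±ikx} with k = √(2m(E − U))/ℏ.
k = √(2 × 0.5 × 10.3) = 3.209.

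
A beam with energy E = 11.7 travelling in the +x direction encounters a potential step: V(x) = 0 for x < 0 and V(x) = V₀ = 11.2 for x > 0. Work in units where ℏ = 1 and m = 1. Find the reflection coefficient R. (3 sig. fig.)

The wavenumbers are k₁ = √(2mE)/ℏ = 4.837 on the left and k₂ = √(2m(E − V₀))/ℏ = 1.000 on the right.
Continuity of ψ and ψ′ at the step yields the reflection amplitude r = (k₁ − k₂)/(k₁ + k₂) = 0.6574; thus R = |r|² = 0.4321, T = 0.5679.

R = 0.432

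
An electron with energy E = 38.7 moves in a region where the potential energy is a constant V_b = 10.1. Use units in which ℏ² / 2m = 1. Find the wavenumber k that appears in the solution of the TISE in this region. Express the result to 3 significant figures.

k = 5.35

With E > V_b the solution is oscillatory, ψ ∝ e^{±ikx} with k = √(2m(E − V_b))/ℏ.
k = √(2 × 0.5 × 28.6) = 5.348.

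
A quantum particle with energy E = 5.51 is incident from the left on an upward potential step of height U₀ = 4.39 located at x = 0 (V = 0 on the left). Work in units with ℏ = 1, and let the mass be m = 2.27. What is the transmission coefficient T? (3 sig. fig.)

T = 0.857

The wavenumbers are k₁ = √(2mE)/ℏ = 5.002 on the left and k₂ = √(2m(E − U₀))/ℏ = 2.255 on the right.
Matching ψ and ψ′ at x = 0 gives r = (k₁ − k₂)/(k₁ + k₂), so R = r² = 0.1433 and T = 1 − R = 0.8567.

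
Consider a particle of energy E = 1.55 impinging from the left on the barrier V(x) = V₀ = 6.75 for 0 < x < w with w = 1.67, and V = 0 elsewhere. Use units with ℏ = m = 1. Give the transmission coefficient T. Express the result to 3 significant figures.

T = 0.0000594

Since E < V₀ the interior solution is evanescent with decay constant κ = √(2m(V₀ − E))/ℏ = 3.225.
κw = 5.386, sinh(κw) = 109.1.
Matching ψ, ψ′ at both faces gives T = [1 + V₀² sinh²(κw) / (4E(V₀ − E))]⁻¹ = 1/16830 = 0.0000594.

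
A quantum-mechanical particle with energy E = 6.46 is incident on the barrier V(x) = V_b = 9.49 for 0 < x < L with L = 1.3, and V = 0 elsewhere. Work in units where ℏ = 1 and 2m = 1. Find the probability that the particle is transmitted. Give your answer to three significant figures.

Since E < V_b the interior solution is evanescent with decay constant κ = √(2m(V_b − E))/ℏ = 1.741.
κL = 2.263, sinh(κL) = 4.753.
The exact tunnelling result is T⁻¹ = 1 + V_b² sinh²(κL) / [4E(V_b − E)] = 26.99, so T = 0.0371.

T = 0.0371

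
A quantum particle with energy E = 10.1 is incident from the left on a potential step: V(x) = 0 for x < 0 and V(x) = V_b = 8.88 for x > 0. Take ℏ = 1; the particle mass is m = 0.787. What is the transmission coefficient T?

T = 0.766

On each side the TISE gives plane waves with k = √(2m(E − V))/ℏ: k₁ = √(2·0.787·10.1) = 3.987, k₂ = √(2·0.787·1.22) = 1.386.
Matching ψ and ψ′ at x = 0 gives r = (k₁ − k₂)/(k₁ + k₂), so R = r² = 0.2344 and T = 1 − R = 0.7656.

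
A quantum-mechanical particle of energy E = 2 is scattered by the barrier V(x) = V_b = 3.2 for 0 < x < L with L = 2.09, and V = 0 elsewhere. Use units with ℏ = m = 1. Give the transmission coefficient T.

E < V_b: inside the barrier ψ ∝ e^{±κx} with κ = √(2m(V_b − E))/ℏ = 1.549.
κL = 3.238, sinh(κL) = 12.72.
The exact tunnelling result is T⁻¹ = 1 + V_b² sinh²(κL) / [4E(V_b − E)] = 173.6, so T = 0.00576.

T = 0.00576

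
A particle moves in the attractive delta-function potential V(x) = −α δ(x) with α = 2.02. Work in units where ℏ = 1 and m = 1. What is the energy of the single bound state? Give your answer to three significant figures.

For x ≠ 0 the bound state is ψ ∝ e^{−κ|x|}; integrating the TISE across the delta gives the cusp condition 2κ = 2mα/ℏ², so κ = 2.020.
Then E = −ℏ²κ²/(2m) = −mα²/(2ℏ²) = -2.040.

E = -2.04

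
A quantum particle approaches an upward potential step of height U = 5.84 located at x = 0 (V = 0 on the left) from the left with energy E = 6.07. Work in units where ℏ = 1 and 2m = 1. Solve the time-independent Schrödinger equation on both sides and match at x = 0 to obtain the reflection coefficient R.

The wavenumbers are k₁ = √(2mE)/ℏ = 2.464 on the left and k₂ = √(2m(E − U))/ℏ = 0.4796 on the right.
Continuity of ψ and ψ′ at the step yields the reflection amplitude r = (k₁ − k₂)/(k₁ + k₂) = 0.6741; thus R = |r|² = 0.4544, T = 0.5456.

R = 0.454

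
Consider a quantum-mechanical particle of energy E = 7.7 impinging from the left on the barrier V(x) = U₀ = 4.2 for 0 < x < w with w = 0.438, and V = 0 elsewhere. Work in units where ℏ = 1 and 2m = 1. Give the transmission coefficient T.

T = 0.920

E > U₀: inside the barrier k₂ = √(2m(E − U₀))/ℏ = 1.871, k₂w = 0.8194.
Matching at both interfaces gives T⁻¹ = 1 + U₀² sin²(k₂w) / [4E(E − U₀)] = 1.087, hence T = 0.920.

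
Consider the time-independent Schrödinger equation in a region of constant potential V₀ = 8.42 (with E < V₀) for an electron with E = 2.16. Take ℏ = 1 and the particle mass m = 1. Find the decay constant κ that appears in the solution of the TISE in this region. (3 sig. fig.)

Since E < V₀ the TISE in this region is ψ'' = κ²ψ with κ = √(2m(V₀ − E))/ℏ.
κ = √(2 × 1 × 6.26) = 3.538.

κ = 3.54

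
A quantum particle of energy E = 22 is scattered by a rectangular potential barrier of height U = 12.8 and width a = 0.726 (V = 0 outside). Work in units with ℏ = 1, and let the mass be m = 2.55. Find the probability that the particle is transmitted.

T = 0.841

Above the barrier the interior wavenumber is k₂ = √(2m(E − U))/ℏ = 6.850, giving phase k₂a = 4.973.
Matching at both interfaces gives T⁻¹ = 1 + U² sin²(k₂a) / [4E(E − U)] = 1.189, hence T = 0.841.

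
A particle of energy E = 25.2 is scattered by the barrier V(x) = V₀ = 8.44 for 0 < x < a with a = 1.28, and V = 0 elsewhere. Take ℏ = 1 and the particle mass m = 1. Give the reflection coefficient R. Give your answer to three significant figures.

E > V₀: inside the barrier k₂ = √(2m(E − V₀))/ℏ = 5.790, k₂a = 7.411.
T = [1 + V₀² sin²(k₂a) / (4E(E − V₀))]⁻¹ = 1/1.034 = 0.967.
R = 1 − T = 0.0333.

R = 0.0333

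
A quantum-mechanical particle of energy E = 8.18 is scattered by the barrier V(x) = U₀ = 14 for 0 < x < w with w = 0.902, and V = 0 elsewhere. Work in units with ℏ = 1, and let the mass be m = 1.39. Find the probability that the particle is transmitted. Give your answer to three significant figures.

T = 0.00274

Since E < U₀ the interior solution is evanescent with decay constant κ = √(2m(U₀ − E))/ℏ = 4.022.
κw = 3.628, sinh(κw) = 18.81.
The exact tunnelling result is T⁻¹ = 1 + U₀² sinh²(κw) / [4E(U₀ − E)] = 365.1, so T = 0.00274.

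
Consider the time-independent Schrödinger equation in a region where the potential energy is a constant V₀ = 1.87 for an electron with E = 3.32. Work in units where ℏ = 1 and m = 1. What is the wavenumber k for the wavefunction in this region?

With E > V₀ the solution is oscillatory, ψ ∝ e^{±ikx} with k = √(2m(E − V₀))/ℏ.
k = √(2 × 1 × 1.45) = 1.703.

k = 1.70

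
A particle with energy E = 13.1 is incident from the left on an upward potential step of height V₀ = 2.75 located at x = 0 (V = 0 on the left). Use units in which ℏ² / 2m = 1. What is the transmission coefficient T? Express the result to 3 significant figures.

On each side the TISE gives plane waves with k = √(2m(E − V))/ℏ: k₁ = √(2·½·13.1) = 3.619, k₂ = √(2·½·10.35) = 3.217.
Matching ψ and ψ′ at x = 0 gives r = (k₁ − k₂)/(k₁ + k₂), so R = r² = 0.003462 and T = 1 − R = 0.9965.

T = 0.997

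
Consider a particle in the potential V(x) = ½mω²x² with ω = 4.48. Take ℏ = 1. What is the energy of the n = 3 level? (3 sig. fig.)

E = 15.7

The oscillator eigenvalues are E_n = ℏω(n + ½), so E_3 = 4.48 × 3.5 = 15.68.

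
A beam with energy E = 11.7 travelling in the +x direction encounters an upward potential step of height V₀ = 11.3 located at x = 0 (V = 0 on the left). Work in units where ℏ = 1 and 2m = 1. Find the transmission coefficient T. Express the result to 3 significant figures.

T = 0.527

On each side the TISE gives plane waves with k = √(2m(E − V))/ℏ: k₁ = √(2·½·11.7) = 3.421, k₂ = √(2·½·0.4) = 0.6325.
Continuity of ψ and ψ′ at the step yields the reflection amplitude r = (k₁ − k₂)/(k₁ + k₂) = 0.6879; thus R = |r|² = 0.4732, T = 0.5268.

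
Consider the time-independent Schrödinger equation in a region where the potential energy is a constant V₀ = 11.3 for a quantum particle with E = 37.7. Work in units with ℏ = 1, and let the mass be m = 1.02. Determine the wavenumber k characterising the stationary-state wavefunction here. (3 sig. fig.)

With E > V₀ the solution is oscillatory, ψ ∝ e^{±ikx} with k = √(2m(E − V₀))/ℏ.
k = √(2 × 1.02 × 26.4) = 7.339.

k = 7.34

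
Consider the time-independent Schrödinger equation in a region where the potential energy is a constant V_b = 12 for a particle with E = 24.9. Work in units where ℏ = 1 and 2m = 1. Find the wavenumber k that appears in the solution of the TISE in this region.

k = 3.59

With E > V_b the solution is oscillatory, ψ ∝ e^{±ikx} with k = √(2m(E − V_b))/ℏ.
k = √(2 × 0.5 × 12.9) = 3.592.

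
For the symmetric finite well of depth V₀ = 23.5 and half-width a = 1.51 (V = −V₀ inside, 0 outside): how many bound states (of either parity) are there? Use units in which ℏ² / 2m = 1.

N = 5

The dimensionless depth is z₀ = a√(2mV₀)/ℏ = 1.51 × √(23.50) = 7.320.
The even/odd transcendental equations gain one root per π/2 in z₀, giving N = 1 + ⌊2z₀/π⌋ = 1 + ⌊4.660⌋ = 5.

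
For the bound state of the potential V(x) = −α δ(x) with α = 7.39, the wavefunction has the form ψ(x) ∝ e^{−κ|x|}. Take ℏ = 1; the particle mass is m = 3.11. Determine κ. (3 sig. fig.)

κ = 23.0

Integrate −(ℏ²/2m)ψ'' − αδ(x)ψ = Eψ from −ε to +ε: the ψ'' term gives ψ'(0⁺) − ψ'(0⁻) and the δ term gives −(2mα/ℏ²)ψ(0).
With ψ ∝ e^{−κ|x|} this yields −2κ = −2mα/ℏ², so κ = mα/ℏ² = 22.98.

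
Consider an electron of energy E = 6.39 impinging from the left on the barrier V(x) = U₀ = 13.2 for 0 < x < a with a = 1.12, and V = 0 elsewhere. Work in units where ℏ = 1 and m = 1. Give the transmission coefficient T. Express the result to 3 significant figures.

E < U₀: inside the barrier ψ ∝ e^{±κx} with κ = √(2m(U₀ − E))/ℏ = 3.691.
κa = 4.133, sinh(κa) = 31.19.
Matching ψ, ψ′ at both faces gives T = [1 + U₀² sinh²(κa) / (4E(U₀ − E))]⁻¹ = 1/974.6 = 0.00103.

T = 0.00103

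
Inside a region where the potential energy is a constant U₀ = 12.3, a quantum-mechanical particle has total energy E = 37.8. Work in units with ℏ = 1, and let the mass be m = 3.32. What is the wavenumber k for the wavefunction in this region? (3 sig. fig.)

k = 13.0

With E > U₀ the solution is oscillatory, ψ ∝ e^{±ikx} with k = √(2m(E − U₀))/ℏ.
k = √(2 × 3.32 × 25.5) = 13.01.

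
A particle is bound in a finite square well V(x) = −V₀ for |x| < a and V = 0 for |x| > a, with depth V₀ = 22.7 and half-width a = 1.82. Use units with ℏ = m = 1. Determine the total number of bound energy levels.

N = 8

Define the well-strength parameter z₀ = (a/ℏ)√(2mV₀) = 1.82 × √(2·1·22.7) = 12.26.
The even/odd transcendental equations gain one root per π/2 in z₀, giving N = 1 + ⌊2z₀/π⌋ = 1 + ⌊7.807⌋ = 8.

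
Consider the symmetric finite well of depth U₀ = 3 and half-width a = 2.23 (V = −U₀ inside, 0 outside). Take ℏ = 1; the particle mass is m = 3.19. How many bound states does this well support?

Define the well-strength parameter z₀ = (a/ℏ)√(2mU₀) = 2.23 × √(2·3.19·3) = 9.756.
A new bound state (alternating even/odd) appears each time z₀ passes a multiple of π/2, so N = ⌊2z₀/π⌋ + 1 = ⌊6.211⌋ + 1 = 7.

N = 7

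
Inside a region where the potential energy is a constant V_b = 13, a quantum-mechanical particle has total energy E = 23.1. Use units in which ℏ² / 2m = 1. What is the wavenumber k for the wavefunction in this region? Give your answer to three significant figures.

With E > V_b the solution is oscillatory, ψ ∝ e^{±ikx} with k = √(2m(E − V_b))/ℏ.
k = √(2 × 0.5 × 10.1) = 3.178.

k = 3.18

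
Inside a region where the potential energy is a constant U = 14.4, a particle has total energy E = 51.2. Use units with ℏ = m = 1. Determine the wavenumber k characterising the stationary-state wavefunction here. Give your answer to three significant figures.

With E > U the solution is oscillatory, ψ ∝ e^{±ikx} with k = √(2m(E − U))/ℏ.
k = √(2 × 1 × 36.8) = 8.579.

k = 8.58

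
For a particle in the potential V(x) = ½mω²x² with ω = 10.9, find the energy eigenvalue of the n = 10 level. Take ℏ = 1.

E = 114

The oscillator eigenvalues are E_n = ℏω(n + ½), so E_10 = 10.9 × 10.5 = 114.5.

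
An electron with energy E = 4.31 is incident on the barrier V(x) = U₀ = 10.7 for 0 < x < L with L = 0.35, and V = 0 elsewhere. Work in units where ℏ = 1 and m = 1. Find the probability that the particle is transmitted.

T = 0.272

Since E < U₀ the interior solution is evanescent with decay constant κ = √(2m(U₀ − E))/ℏ = 3.575.
κL = 1.251, sinh(κL) = 1.604.
The exact tunnelling result is T⁻¹ = 1 + U₀² sinh²(κL) / [4E(U₀ − E)] = 3.675, so T = 0.272.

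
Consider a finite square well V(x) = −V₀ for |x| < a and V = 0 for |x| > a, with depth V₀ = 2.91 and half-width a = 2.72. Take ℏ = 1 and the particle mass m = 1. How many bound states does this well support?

The dimensionless depth is z₀ = a√(2mV₀)/ℏ = 2.72 × √(5.820) = 6.562.
The even/odd transcendental equations gain one root per π/2 in z₀, giving N = 1 + ⌊2z₀/π⌋ = 1 + ⌊4.177⌋ = 5.

N = 5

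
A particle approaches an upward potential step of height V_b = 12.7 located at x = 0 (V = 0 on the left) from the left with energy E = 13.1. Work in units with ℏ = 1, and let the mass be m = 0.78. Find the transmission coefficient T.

T = 0.506

On each side the TISE gives plane waves with k = √(2m(E − V))/ℏ: k₁ = √(2·0.78·13.1) = 4.521, k₂ = √(2·0.78·0.4) = 0.7899.
Continuity of ψ and ψ′ at the step yields the reflection amplitude r = (k₁ − k₂)/(k₁ + k₂) = 0.7025; thus R = |r|² = 0.4935, T = 0.5065.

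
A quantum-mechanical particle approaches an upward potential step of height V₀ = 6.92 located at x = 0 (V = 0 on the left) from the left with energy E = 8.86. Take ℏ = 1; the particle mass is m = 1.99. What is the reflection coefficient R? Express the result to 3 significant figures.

R = 0.131

On each side the TISE gives plane waves with k = √(2m(E − V))/ℏ: k₁ = √(2·1.99·8.86) = 5.938, k₂ = √(2·1.99·1.94) = 2.779.
Continuity of ψ and ψ′ at the step yields the reflection amplitude r = (k₁ − k₂)/(k₁ + k₂) = 0.3625; thus R = |r|² = 0.1314, T = 0.8686.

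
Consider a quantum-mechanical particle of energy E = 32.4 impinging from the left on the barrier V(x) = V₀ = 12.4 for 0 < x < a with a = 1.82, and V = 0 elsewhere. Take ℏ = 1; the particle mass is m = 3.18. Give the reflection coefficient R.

R = 0.0554

Above the barrier the interior wavenumber is k₂ = √(2m(E − V₀))/ℏ = 11.28, giving phase k₂a = 20.53.
Matching at both interfaces gives T⁻¹ = 1 + V₀² sin²(k₂a) / [4E(E − V₀)] = 1.059, hence T = 0.945.
R = 1 − T = 0.0554.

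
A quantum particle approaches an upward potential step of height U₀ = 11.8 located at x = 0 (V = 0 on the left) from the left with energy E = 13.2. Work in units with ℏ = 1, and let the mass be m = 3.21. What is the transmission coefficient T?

T = 0.741

On each side the TISE gives plane waves with k = √(2m(E − V))/ℏ: k₁ = √(2·3.21·13.2) = 9.206, k₂ = √(2·3.21·1.4) = 2.998.
Continuity of ψ and ψ′ at the step yields the reflection amplitude r = (k₁ − k₂)/(k₁ + k₂) = 0.5087; thus R = |r|² = 0.2587, T = 0.7413.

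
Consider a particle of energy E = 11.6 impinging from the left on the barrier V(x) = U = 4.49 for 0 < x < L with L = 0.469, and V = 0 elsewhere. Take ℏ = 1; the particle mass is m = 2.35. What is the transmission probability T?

T = 0.989

Above the barrier the interior wavenumber is k₂ = √(2m(E − U))/ℏ = 5.781, giving phase k₂L = 2.711.
T = [1 + U² sin²(k₂L) / (4E(E − U))]⁻¹ = 1/1.011 = 0.989.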